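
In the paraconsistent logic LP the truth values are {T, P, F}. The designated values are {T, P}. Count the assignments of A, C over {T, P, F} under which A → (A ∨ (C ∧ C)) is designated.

Of the 9 assignments, 9 give a value in {T, P}.

9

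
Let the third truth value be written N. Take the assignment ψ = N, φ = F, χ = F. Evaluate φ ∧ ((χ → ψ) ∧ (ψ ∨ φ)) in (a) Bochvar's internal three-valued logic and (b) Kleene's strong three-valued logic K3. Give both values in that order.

N; F

In Bochvar's internal three-valued logic: χ → ψ = F → N = N
ψ ∨ φ = N ∨ F = N
(χ → ψ) ∧ (ψ ∨ φ) = N ∧ N = N
φ ∧ ((χ → ψ) ∧ (ψ ∨ φ)) = F ∧ N = N
In Kleene's strong three-valued logic K3: χ → ψ = F → N = T
ψ ∨ φ = N ∨ F = N
(χ → ψ) ∧ (ψ ∨ φ) = T ∧ N = N
φ ∧ ((χ → ψ) ∧ (ψ ∨ φ)) = F ∧ N = F
They differ because Bochvar's internal three-valued logic and Kleene's strong three-valued logic K3 treat N differently under the binary connectives.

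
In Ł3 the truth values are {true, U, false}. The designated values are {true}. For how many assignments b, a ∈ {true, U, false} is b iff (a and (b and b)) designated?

6

Of the 9 assignments, 6 give a value in {true}.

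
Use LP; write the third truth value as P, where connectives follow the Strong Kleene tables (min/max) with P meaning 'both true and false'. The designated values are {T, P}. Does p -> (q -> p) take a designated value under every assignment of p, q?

Yes

Every assignment of p, q over {T, P, F} gives a value in {T, P}.
In particular, with p=P, q=P: p -> (q -> p) = P.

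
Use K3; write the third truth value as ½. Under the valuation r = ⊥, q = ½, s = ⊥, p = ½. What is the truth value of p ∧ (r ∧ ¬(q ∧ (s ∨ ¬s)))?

⊥

¬s = ¬⊥ = ⊤
s ∨ ¬s = ⊥ ∨ ⊤ = ⊤
q ∧ (s ∨ ¬s) = ½ ∧ ⊤ = ½
¬(q ∧ (s ∨ ¬s)) = ¬½ = ½
r ∧ ¬(q ∧ (s ∨ ¬s)) = ⊥ ∧ ½ = ⊥
p ∧ (r ∧ ¬(q ∧ (s ∨ ¬s))) = ½ ∧ ⊥ = ⊥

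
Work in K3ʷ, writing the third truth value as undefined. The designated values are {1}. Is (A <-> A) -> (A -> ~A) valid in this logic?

Countermodel: A=1 gives 0, which is not designated.

No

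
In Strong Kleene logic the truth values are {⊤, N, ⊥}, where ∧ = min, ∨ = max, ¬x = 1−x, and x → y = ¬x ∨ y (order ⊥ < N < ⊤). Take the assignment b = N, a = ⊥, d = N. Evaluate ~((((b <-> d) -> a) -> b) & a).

⊤

b <-> d = N <-> N = N
(b <-> d) -> a = N -> ⊥ = N  [~N | ⊥]
((b <-> d) -> a) -> b = N -> N = N
(((b <-> d) -> a) -> b) & a = N & ⊥ = ⊥
~((((b <-> d) -> a) -> b) & a) = ~⊥ = ⊤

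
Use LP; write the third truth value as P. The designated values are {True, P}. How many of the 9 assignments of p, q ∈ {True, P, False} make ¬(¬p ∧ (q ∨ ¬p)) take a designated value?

Of the 9 assignments, 6 give a value in {True, P}.

6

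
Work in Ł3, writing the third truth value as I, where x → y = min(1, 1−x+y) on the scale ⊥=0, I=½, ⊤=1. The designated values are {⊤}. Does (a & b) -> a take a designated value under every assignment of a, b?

Yes

Every assignment of a, b over {⊤, I, ⊥} gives a value in {⊤}.
In particular, with a=I, b=I: (a & b) -> a = ⊤.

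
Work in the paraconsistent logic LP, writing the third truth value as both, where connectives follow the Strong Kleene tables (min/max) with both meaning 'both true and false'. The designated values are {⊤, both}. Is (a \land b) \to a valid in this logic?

Yes

Every assignment of a, b over {⊤, both, ⊥} gives a value in {⊤, both}.
In particular, with a=both, b=both: (a \land b) \to a = both.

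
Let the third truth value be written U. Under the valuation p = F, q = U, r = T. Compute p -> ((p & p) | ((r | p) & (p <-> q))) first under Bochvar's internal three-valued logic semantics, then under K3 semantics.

U; T

In Bochvar's internal three-valued logic: p & p = F & F = F
r | p = T | F = T
p <-> q = F <-> U = U
(r | p) & (p <-> q) = T & U = U
(p & p) | ((r | p) & (p <-> q)) = F | U = U
p -> ((p & p) | ((r | p) & (p <-> q))) = F -> U = U  [any arg is the third value ⇒ result is the third value]
In K3: p & p = F & F = F
r | p = T | F = T
p <-> q = F <-> U = U
(r | p) & (p <-> q) = T & U = U
(p & p) | ((r | p) & (p <-> q)) = F | U = U
p -> ((p & p) | ((r | p) & (p <-> q))) = F -> U = T  [~F | U]
They differ because Bochvar's internal three-valued logic and K3 treat U differently under the binary connectives.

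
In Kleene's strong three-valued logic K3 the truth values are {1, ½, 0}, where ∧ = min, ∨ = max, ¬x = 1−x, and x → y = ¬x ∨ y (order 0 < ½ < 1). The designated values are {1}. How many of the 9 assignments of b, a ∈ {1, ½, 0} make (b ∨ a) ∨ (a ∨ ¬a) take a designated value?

Of the 9 assignments, 7 give a value in {1}.

7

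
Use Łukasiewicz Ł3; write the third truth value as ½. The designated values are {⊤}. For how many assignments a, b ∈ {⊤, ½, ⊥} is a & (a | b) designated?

Designated under: (a=⊤, b=⊤); (a=⊤, b=½); (a=⊤, b=⊥).

3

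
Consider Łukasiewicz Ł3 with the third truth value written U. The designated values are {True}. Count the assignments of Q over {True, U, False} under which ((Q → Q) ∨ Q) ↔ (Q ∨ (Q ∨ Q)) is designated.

1

Q=True: True ✓
Q=U: U ·
Q=False: False ·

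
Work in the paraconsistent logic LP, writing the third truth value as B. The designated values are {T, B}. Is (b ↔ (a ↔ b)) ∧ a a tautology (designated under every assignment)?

No

Countermodel: b=T, a=F gives F, which is not designated.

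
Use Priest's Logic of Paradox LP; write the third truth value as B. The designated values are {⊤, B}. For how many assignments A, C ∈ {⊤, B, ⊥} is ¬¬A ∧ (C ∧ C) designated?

Designated under: (A=⊤, C=⊤); (A=⊤, C=B); (A=B, C=⊤); (A=B, C=B).

4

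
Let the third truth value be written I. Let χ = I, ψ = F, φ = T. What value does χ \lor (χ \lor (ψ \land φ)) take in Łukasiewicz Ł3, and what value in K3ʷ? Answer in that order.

In Łukasiewicz Ł3: ψ \land φ = F \land T = F
χ \lor (ψ \land φ) = I \lor F = I
χ \lor (χ \lor (ψ \land φ)) = I \lor I = I
In K3ʷ: ψ \land φ = F \land T = F
χ \lor (ψ \land φ) = I \lor F = I
χ \lor (χ \lor (ψ \land φ)) = I \lor I = I

I; I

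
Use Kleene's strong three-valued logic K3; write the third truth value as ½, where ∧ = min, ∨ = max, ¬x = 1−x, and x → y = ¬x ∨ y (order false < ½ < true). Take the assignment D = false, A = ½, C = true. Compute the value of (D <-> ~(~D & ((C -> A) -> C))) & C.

true

~D = ~false = true
C -> A = true -> ½ = ½  [~true | ½]
(C -> A) -> C = ½ -> true = true
~D & ((C -> A) -> C) = true & true = true
~(~D & ((C -> A) -> C)) = ~true = false
D <-> ~(~D & ((C -> A) -> C)) = false <-> false = true
(D <-> ~(~D & ((C -> A) -> C))) & C = true & true = true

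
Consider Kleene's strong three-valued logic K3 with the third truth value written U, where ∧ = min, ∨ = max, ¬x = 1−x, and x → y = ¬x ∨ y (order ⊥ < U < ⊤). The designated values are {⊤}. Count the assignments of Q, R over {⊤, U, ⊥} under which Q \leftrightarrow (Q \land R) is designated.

Designated under: (Q=⊤, R=⊤); (Q=⊥, R=⊤); (Q=⊥, R=U); (Q=⊥, R=⊥).

4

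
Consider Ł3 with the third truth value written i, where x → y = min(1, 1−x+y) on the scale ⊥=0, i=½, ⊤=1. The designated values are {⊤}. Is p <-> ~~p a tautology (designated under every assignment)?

Every assignment of p over {⊤, i, ⊥} gives a value in {⊤}.
In particular, with p=i: p <-> ~~p = ⊤.

Yes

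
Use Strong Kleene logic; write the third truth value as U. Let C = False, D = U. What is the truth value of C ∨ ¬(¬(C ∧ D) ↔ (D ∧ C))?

True

C ∧ D = False ∧ U = False
¬(C ∧ D) = ¬False = True
D ∧ C = U ∧ False = False
¬(C ∧ D) ↔ (D ∧ C) = True ↔ False = False
¬(¬(C ∧ D) ↔ (D ∧ C)) = ¬False = True
C ∨ ¬(¬(C ∧ D) ↔ (D ∧ C)) = False ∨ True = True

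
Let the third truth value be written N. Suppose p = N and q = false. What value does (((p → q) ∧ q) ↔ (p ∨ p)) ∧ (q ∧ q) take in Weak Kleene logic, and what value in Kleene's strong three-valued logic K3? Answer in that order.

N; false

In Weak Kleene logic: p → q = N → false = N
(p → q) ∧ q = N ∧ false = N
p ∨ p = N ∨ N = N
((p → q) ∧ q) ↔ (p ∨ p) = N ↔ N = N
q ∧ q = false ∧ false = false
(((p → q) ∧ q) ↔ (p ∨ p)) ∧ (q ∧ q) = N ∧ false = N
In Kleene's strong three-valued logic K3: p → q = N → false = N
(p → q) ∧ q = N ∧ false = false
p ∨ p = N ∨ N = N
((p → q) ∧ q) ↔ (p ∨ p) = false ↔ N = N
q ∧ q = false ∧ false = false
(((p → q) ∧ q) ↔ (p ∨ p)) ∧ (q ∧ q) = N ∧ false = false
They differ because Weak Kleene logic and Kleene's strong three-valued logic K3 treat N differently under the binary connectives.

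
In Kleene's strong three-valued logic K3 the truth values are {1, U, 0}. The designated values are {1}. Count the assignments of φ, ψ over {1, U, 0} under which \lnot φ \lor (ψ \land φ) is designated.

Designated under: (φ=1, ψ=1); (φ=0, ψ=1); (φ=0, ψ=U); (φ=0, ψ=0).

4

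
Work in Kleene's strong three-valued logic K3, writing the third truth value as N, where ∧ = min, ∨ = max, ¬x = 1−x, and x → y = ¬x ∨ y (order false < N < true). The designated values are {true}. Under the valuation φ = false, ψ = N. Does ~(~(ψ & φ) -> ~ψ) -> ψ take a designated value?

ψ & φ = N & false = false
~(ψ & φ) = ~false = true
~ψ = ~N = N
~(ψ & φ) -> ~ψ = true -> N = N  [~true | N]
~(~(ψ & φ) -> ~ψ) = ~N = N
~(~(ψ & φ) -> ~ψ) -> ψ = N -> N = N
N ∉ {true}.

No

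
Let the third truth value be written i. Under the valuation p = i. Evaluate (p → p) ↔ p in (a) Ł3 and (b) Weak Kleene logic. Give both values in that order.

In Ł3: p → p = i → i = ⊤
(p → p) ↔ p = ⊤ ↔ i = i
In Weak Kleene logic: p → p = i → i = i  [any arg is the third value ⇒ result is the third value]
(p → p) ↔ p = i ↔ i = i

i; i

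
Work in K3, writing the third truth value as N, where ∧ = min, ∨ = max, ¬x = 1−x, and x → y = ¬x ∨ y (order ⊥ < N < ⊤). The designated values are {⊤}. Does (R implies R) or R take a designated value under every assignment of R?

Countermodel: R=N gives N, which is not designated.

No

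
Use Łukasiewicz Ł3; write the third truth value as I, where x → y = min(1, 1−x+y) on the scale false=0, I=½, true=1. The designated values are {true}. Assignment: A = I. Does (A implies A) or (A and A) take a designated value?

A implies A = I implies I = true  [min(1, 1−½+½)]
A and A = I and I = I
(A implies A) or (A and A) = true or I = true
true ∈ {true}.

Yes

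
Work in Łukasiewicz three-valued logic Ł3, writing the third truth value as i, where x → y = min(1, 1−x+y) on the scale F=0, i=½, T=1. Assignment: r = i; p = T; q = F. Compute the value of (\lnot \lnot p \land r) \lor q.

\lnot p = \lnot T = F
\lnot \lnot p = \lnot F = T
\lnot \lnot p \land r = T \land i = i
(\lnot \lnot p \land r) \lor q = i \lor F = i

i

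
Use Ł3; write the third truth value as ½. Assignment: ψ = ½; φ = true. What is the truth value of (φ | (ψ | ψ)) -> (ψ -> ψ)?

true

ψ | ψ = ½ | ½ = ½
φ | (ψ | ψ) = true | ½ = true
ψ -> ψ = ½ -> ½ = true
(φ | (ψ | ψ)) -> (ψ -> ψ) = true -> true = true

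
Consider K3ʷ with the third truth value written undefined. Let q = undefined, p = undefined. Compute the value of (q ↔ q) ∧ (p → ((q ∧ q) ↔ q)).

undefined

q ↔ q = undefined ↔ undefined = undefined
q ∧ q = undefined ∧ undefined = undefined
(q ∧ q) ↔ q = undefined ↔ undefined = undefined
p → ((q ∧ q) ↔ q) = undefined → undefined = undefined  [any arg is the third value ⇒ result is the third value]
(q ↔ q) ∧ (p → ((q ∧ q) ↔ q)) = undefined ∧ undefined = undefined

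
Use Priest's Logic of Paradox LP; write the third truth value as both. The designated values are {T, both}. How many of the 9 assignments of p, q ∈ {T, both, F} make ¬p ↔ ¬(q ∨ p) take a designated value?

Of the 9 assignments, 8 give a value in {T, both}.

8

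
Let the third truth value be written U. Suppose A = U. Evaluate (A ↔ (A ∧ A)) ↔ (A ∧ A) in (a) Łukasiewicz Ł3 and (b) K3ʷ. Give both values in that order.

U; U

In Łukasiewicz Ł3: A ∧ A = U ∧ U = U
A ↔ (A ∧ A) = U ↔ U = true  [1 − |½−½|]
A ∧ A = U ∧ U = U
(A ↔ (A ∧ A)) ↔ (A ∧ A) = true ↔ U = U
In K3ʷ: A ∧ A = U ∧ U = U
A ↔ (A ∧ A) = U ↔ U = U
A ∧ A = U ∧ U = U
(A ↔ (A ∧ A)) ↔ (A ∧ A) = U ↔ U = U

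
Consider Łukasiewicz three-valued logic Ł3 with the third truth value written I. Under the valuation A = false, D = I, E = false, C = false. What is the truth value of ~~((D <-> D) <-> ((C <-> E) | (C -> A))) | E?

true

D <-> D = I <-> I = true  [1 − |½−½|]
C <-> E = false <-> false = true
C -> A = false -> false = true
(C <-> E) | (C -> A) = true | true = true
(D <-> D) <-> ((C <-> E) | (C -> A)) = true <-> true = true
~((D <-> D) <-> ((C <-> E) | (C -> A))) = ~true = false
~~((D <-> D) <-> ((C <-> E) | (C -> A))) = ~false = true
~~((D <-> D) <-> ((C <-> E) | (C -> A))) | E = true | false = true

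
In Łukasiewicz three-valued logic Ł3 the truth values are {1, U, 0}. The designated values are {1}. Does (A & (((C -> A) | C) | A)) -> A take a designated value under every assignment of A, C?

Every assignment of A, C over {1, U, 0} gives a value in {1}.
In particular, with A=U, C=U: (A & (((C -> A) | C) | A)) -> A = 1.

Yes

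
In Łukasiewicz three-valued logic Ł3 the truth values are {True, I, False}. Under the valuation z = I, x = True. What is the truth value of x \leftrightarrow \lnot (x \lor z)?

x \lor z = True \lor I = True
\lnot (x \lor z) = \lnot True = False
x \leftrightarrow \lnot (x \lor z) = True \leftrightarrow False = False

False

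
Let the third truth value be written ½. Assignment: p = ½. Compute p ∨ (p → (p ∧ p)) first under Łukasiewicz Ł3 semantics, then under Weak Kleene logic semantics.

true; ½

In Łukasiewicz Ł3: p ∧ p = ½ ∧ ½ = ½
p → (p ∧ p) = ½ → ½ = true  [min(1, 1−½+½)]
p ∨ (p → (p ∧ p)) = ½ ∨ true = true
In Weak Kleene logic: p ∧ p = ½ ∧ ½ = ½
p → (p ∧ p) = ½ → ½ = ½  [any arg is the third value ⇒ result is the third value]
p ∨ (p → (p ∧ p)) = ½ ∨ ½ = ½
They differ because Łukasiewicz Ł3 and Weak Kleene logic treat ½ differently under the binary connectives.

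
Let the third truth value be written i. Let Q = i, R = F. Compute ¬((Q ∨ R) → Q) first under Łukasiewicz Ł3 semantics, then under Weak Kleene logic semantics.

F; i

In Łukasiewicz Ł3: Q ∨ R = i ∨ F = i
(Q ∨ R) → Q = i → i = T  [min(1, 1−½+½)]
¬((Q ∨ R) → Q) = ¬T = F
In Weak Kleene logic: Q ∨ R = i ∨ F = i
(Q ∨ R) → Q = i → i = i  [any arg is the third value ⇒ result is the third value]
¬((Q ∨ R) → Q) = ¬i = i
They differ because Łukasiewicz Ł3 and Weak Kleene logic treat i differently under the binary connectives.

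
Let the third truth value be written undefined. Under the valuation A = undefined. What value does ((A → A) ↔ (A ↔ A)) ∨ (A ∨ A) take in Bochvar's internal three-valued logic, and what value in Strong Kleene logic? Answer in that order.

In Bochvar's internal three-valued logic: A → A = undefined → undefined = undefined  [any arg is the third value ⇒ result is the third value]
A ↔ A = undefined ↔ undefined = undefined
(A → A) ↔ (A ↔ A) = undefined ↔ undefined = undefined
A ∨ A = undefined ∨ undefined = undefined
((A → A) ↔ (A ↔ A)) ∨ (A ∨ A) = undefined ∨ undefined = undefined
In Strong Kleene logic: A → A = undefined → undefined = undefined
A ↔ A = undefined ↔ undefined = undefined
(A → A) ↔ (A ↔ A) = undefined ↔ undefined = undefined
A ∨ A = undefined ∨ undefined = undefined
((A → A) ↔ (A ↔ A)) ∨ (A ∨ A) = undefined ∨ undefined = undefined

undefined; undefined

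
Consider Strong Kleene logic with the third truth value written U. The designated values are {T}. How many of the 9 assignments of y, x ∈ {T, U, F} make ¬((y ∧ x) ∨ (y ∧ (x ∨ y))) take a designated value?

3

Designated under: (y=F, x=T); (y=F, x=U); (y=F, x=F).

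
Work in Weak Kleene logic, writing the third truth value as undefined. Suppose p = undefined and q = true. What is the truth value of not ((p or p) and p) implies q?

p or p = undefined or undefined = undefined
(p or p) and p = undefined and undefined = undefined
not ((p or p) and p) = not undefined = undefined
not ((p or p) and p) implies q = undefined implies true = undefined  [any arg is the third value ⇒ result is the third value]

undefined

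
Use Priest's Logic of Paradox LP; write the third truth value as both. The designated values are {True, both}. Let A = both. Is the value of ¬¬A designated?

¬A = ¬both = both
¬¬A = ¬both = both
both ∈ {True, both}.

Yes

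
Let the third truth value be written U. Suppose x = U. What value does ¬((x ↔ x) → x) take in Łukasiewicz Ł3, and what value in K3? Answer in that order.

In Łukasiewicz Ł3: x ↔ x = U ↔ U = True
(x ↔ x) → x = True → U = U
¬((x ↔ x) → x) = ¬U = U
In K3: x ↔ x = U ↔ U = U
(x ↔ x) → x = U → U = U  [¬U ∨ U]
¬((x ↔ x) → x) = ¬U = U

U; U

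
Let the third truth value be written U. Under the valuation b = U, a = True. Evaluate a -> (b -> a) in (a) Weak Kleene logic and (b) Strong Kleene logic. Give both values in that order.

U; True

In Weak Kleene logic: b -> a = U -> True = U  [any arg is the third value ⇒ result is the third value]
a -> (b -> a) = True -> U = U
In Strong Kleene logic: b -> a = U -> True = True
a -> (b -> a) = True -> True = True
They differ because Weak Kleene logic and Strong Kleene logic treat U differently under the binary connectives.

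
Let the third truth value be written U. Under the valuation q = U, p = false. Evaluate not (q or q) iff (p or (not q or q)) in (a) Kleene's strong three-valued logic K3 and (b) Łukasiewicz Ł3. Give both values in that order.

U; true

In Kleene's strong three-valued logic K3: q or q = U or U = U
not (q or q) = not U = U
not q = not U = U
not q or q = U or U = U
p or (not q or q) = false or U = U
not (q or q) iff (p or (not q or q)) = U iff U = U
In Łukasiewicz Ł3: q or q = U or U = U
not (q or q) = not U = U
not q = not U = U
not q or q = U or U = U
p or (not q or q) = false or U = U
not (q or q) iff (p or (not q or q)) = U iff U = true  [1 − |½−½|]
They differ because Kleene's strong three-valued logic K3 and Łukasiewicz Ł3 treat U differently under implication.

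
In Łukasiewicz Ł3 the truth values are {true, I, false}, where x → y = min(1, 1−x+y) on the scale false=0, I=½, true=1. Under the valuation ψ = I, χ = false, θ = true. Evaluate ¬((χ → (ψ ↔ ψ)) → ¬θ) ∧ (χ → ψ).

true

ψ ↔ ψ = I ↔ I = true  [1 − |½−½|]
χ → (ψ ↔ ψ) = false → true = true
¬θ = ¬true = false
(χ → (ψ ↔ ψ)) → ¬θ = true → false = false
¬((χ → (ψ ↔ ψ)) → ¬θ) = ¬false = true
χ → ψ = false → I = true
¬((χ → (ψ ↔ ψ)) → ¬θ) ∧ (χ → ψ) = true ∧ true = true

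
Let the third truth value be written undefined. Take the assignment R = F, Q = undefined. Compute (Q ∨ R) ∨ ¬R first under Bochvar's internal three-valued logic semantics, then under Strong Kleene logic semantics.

In Bochvar's internal three-valued logic: Q ∨ R = undefined ∨ F = undefined
¬R = ¬F = T
(Q ∨ R) ∨ ¬R = undefined ∨ T = undefined
In Strong Kleene logic: Q ∨ R = undefined ∨ F = undefined
¬R = ¬F = T
(Q ∨ R) ∨ ¬R = undefined ∨ T = T
They differ because Bochvar's internal three-valued logic and Strong Kleene logic treat undefined differently under the binary connectives.

undefined; T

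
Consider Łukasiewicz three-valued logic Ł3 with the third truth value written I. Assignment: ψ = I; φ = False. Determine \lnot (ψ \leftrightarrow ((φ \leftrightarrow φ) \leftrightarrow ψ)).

False

φ \leftrightarrow φ = False \leftrightarrow False = True
(φ \leftrightarrow φ) \leftrightarrow ψ = True \leftrightarrow I = I  [1 − |1−½|]
ψ \leftrightarrow ((φ \leftrightarrow φ) \leftrightarrow ψ) = I \leftrightarrow I = True
\lnot (ψ \leftrightarrow ((φ \leftrightarrow φ) \leftrightarrow ψ)) = \lnot True = False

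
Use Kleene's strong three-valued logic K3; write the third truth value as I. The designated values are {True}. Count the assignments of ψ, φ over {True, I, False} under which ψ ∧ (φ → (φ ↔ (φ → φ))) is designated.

Designated under: (ψ=True, φ=True); (ψ=True, φ=False).

2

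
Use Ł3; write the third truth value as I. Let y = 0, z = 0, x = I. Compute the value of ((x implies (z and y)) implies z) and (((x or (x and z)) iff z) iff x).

z and y = 0 and 0 = 0
x implies (z and y) = I implies 0 = I  [min(1, 1−½+0)]
(x implies (z and y)) implies z = I implies 0 = I
x and z = I and 0 = 0
x or (x and z) = I or 0 = I
(x or (x and z)) iff z = I iff 0 = I
((x or (x and z)) iff z) iff x = I iff I = 1
((x implies (z and y)) implies z) and (((x or (x and z)) iff z) iff x) = I and 1 = I

I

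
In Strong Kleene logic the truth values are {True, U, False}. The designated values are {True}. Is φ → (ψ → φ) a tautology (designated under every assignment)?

Countermodel: φ=U, ψ=True gives U, which is not designated.

No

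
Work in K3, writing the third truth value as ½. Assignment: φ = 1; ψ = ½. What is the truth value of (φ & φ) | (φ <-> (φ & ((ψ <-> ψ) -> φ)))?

φ & φ = 1 & 1 = 1
ψ <-> ψ = ½ <-> ½ = ½
(ψ <-> ψ) -> φ = ½ -> 1 = 1  [~½ | 1]
φ & ((ψ <-> ψ) -> φ) = 1 & 1 = 1
φ <-> (φ & ((ψ <-> ψ) -> φ)) = 1 <-> 1 = 1
(φ & φ) | (φ <-> (φ & ((ψ <-> ψ) -> φ))) = 1 | 1 = 1

1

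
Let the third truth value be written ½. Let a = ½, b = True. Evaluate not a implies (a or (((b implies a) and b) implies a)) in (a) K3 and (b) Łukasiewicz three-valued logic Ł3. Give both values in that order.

½; True

In K3: not a = not ½ = ½
b implies a = True implies ½ = ½
(b implies a) and b = ½ and True = ½
((b implies a) and b) implies a = ½ implies ½ = ½
a or (((b implies a) and b) implies a) = ½ or ½ = ½
not a implies (a or (((b implies a) and b) implies a)) = ½ implies ½ = ½
In Łukasiewicz three-valued logic Ł3: not a = not ½ = ½
b implies a = True implies ½ = ½  [min(1, 1−1+½)]
(b implies a) and b = ½ and True = ½
((b implies a) and b) implies a = ½ implies ½ = True
a or (((b implies a) and b) implies a) = ½ or True = True
not a implies (a or (((b implies a) and b) implies a)) = ½ implies True = True
They differ because K3 and Łukasiewicz three-valued logic Ł3 treat ½ differently under implication.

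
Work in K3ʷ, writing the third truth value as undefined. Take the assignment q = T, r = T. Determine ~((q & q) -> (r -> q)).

F

q & q = T & T = T
r -> q = T -> T = T
(q & q) -> (r -> q) = T -> T = T
~((q & q) -> (r -> q)) = ~T = F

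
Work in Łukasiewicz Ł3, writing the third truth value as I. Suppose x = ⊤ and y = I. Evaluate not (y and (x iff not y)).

not y = not I = I
x iff not y = ⊤ iff I = I  [1 − |1−½|]
y and (x iff not y) = I and I = I
not (y and (x iff not y)) = not I = I

I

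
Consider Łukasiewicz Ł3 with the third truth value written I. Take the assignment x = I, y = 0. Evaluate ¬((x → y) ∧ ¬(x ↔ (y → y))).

x → y = I → 0 = I  [min(1, 1−½+0)]
y → y = 0 → 0 = 1
x ↔ (y → y) = I ↔ 1 = I
¬(x ↔ (y → y)) = ¬I = I
(x → y) ∧ ¬(x ↔ (y → y)) = I ∧ I = I
¬((x → y) ∧ ¬(x ↔ (y → y))) = ¬I = I

I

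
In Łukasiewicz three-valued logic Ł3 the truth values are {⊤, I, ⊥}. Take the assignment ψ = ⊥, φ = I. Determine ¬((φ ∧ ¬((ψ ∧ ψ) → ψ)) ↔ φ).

I

ψ ∧ ψ = ⊥ ∧ ⊥ = ⊥
(ψ ∧ ψ) → ψ = ⊥ → ⊥ = ⊤
¬((ψ ∧ ψ) → ψ) = ¬⊤ = ⊥
φ ∧ ¬((ψ ∧ ψ) → ψ) = I ∧ ⊥ = ⊥
(φ ∧ ¬((ψ ∧ ψ) → ψ)) ↔ φ = ⊥ ↔ I = I  [1 − |0−½|]
¬((φ ∧ ¬((ψ ∧ ψ) → ψ)) ↔ φ) = ¬I = I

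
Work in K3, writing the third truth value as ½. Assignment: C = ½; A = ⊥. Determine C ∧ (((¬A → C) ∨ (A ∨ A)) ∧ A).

¬A = ¬⊥ = ⊤
¬A → C = ⊤ → ½ = ½  [¬⊤ ∨ ½]
A ∨ A = ⊥ ∨ ⊥ = ⊥
(¬A → C) ∨ (A ∨ A) = ½ ∨ ⊥ = ½
((¬A → C) ∨ (A ∨ A)) ∧ A = ½ ∧ ⊥ = ⊥
C ∧ (((¬A → C) ∨ (A ∨ A)) ∧ A) = ½ ∧ ⊥ = ⊥

⊥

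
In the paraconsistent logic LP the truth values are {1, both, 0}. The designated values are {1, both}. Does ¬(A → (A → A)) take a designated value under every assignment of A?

No

Countermodel: A=1 gives 0, which is not designated.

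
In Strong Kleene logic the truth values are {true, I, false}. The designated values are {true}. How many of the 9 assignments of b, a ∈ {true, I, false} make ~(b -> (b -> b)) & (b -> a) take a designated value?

0

Of the 9 assignments, 0 give a value in {true}.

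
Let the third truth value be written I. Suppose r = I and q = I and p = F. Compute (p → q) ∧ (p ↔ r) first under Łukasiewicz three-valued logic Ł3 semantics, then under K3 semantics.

I; I

In Łukasiewicz three-valued logic Ł3: p → q = F → I = T  [min(1, 1−0+½)]
p ↔ r = F ↔ I = I
(p → q) ∧ (p ↔ r) = T ∧ I = I
In K3: p → q = F → I = T  [¬F ∨ I]
p ↔ r = F ↔ I = I
(p → q) ∧ (p ↔ r) = T ∧ I = I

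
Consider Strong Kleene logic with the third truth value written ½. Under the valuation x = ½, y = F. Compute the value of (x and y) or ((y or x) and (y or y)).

F

x and y = ½ and F = F
y or x = F or ½ = ½
y or y = F or F = F
(y or x) and (y or y) = ½ and F = F
(x and y) or ((y or x) and (y or y)) = F or F = F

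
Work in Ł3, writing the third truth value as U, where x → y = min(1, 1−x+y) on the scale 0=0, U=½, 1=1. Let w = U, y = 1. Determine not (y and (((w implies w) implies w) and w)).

U

w implies w = U implies U = 1  [min(1, 1−½+½)]
(w implies w) implies w = 1 implies U = U
((w implies w) implies w) and w = U and U = U
y and (((w implies w) implies w) and w) = 1 and U = U
not (y and (((w implies w) implies w) and w)) = not U = U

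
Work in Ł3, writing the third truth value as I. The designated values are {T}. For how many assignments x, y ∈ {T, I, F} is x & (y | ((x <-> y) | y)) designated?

1

Designated under: (x=T, y=T).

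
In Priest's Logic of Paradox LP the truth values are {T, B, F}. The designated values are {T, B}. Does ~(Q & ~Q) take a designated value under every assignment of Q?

Every assignment of Q over {T, B, F} gives a value in {T, B}.
In particular, with Q=B: ~(Q & ~Q) = B.

Yes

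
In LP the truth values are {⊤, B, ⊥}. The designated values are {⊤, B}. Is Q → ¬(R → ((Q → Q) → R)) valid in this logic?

No

Countermodel: Q=⊤, R=⊤ gives ⊥, which is not designated.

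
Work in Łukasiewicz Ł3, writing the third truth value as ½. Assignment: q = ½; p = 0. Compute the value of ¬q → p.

½

¬q = ¬½ = ½
¬q → p = ½ → 0 = ½  [min(1, 1−½+0)]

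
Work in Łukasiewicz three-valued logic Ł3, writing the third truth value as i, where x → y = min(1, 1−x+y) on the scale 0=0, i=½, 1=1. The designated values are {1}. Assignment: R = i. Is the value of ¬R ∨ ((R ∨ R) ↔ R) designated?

Yes

¬R = ¬i = i
R ∨ R = i ∨ i = i
(R ∨ R) ↔ R = i ↔ i = 1
¬R ∨ ((R ∨ R) ↔ R) = i ∨ 1 = 1
1 ∈ {1}.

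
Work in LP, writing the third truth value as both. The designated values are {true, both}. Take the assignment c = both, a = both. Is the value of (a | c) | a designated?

a | c = both | both = both
(a | c) | a = both | both = both
both ∈ {true, both}.

Yes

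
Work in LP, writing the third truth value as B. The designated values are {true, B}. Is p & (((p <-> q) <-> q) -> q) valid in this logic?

No

Countermodel: p=true, q=false gives false, which is not designated.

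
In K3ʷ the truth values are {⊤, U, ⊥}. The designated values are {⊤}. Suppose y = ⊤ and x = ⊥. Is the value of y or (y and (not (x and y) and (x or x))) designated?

Yes

x and y = ⊥ and ⊤ = ⊥
not (x and y) = not ⊥ = ⊤
x or x = ⊥ or ⊥ = ⊥
not (x and y) and (x or x) = ⊤ and ⊥ = ⊥
y and (not (x and y) and (x or x)) = ⊤ and ⊥ = ⊥
y or (y and (not (x and y) and (x or x))) = ⊤ or ⊥ = ⊤
⊤ ∈ {⊤}.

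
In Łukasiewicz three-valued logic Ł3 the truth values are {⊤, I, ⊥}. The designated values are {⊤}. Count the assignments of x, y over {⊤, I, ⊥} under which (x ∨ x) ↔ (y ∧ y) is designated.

3

Designated under: (x=⊤, y=⊤); (x=I, y=I); (x=⊥, y=⊥).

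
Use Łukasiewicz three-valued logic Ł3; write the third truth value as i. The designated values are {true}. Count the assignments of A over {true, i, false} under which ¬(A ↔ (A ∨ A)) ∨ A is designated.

1

A=true: true ✓
A=i: i ·
A=false: false ·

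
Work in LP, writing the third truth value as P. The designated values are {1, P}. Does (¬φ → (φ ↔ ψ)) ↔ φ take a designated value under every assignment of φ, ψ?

Countermodel: φ=0, ψ=0 gives 0, which is not designated.

No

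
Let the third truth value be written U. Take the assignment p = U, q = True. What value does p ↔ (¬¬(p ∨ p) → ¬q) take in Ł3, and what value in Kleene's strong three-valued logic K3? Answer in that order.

True; U

In Ł3: p ∨ p = U ∨ U = U
¬(p ∨ p) = ¬U = U
¬¬(p ∨ p) = ¬U = U
¬q = ¬True = False
¬¬(p ∨ p) → ¬q = U → False = U  [min(1, 1−½+0)]
p ↔ (¬¬(p ∨ p) → ¬q) = U ↔ U = True
In Kleene's strong three-valued logic K3: p ∨ p = U ∨ U = U
¬(p ∨ p) = ¬U = U
¬¬(p ∨ p) = ¬U = U
¬q = ¬True = False
¬¬(p ∨ p) → ¬q = U → False = U  [¬U ∨ False]
p ↔ (¬¬(p ∨ p) → ¬q) = U ↔ U = U
They differ because Ł3 and Kleene's strong three-valued logic K3 treat U differently under implication.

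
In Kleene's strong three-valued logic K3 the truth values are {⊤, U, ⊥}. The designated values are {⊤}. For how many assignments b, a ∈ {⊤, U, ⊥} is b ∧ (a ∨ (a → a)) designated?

Designated under: (b=⊤, a=⊤); (b=⊤, a=⊥).

2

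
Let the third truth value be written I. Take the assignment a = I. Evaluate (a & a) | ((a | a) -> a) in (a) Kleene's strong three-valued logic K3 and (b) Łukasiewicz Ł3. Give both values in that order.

I; True

In Kleene's strong three-valued logic K3: a & a = I & I = I
a | a = I | I = I
(a | a) -> a = I -> I = I
(a & a) | ((a | a) -> a) = I | I = I
In Łukasiewicz Ł3: a & a = I & I = I
a | a = I | I = I
(a | a) -> a = I -> I = True  [min(1, 1−½+½)]
(a & a) | ((a | a) -> a) = I | True = True
They differ because Kleene's strong three-valued logic K3 and Łukasiewicz Ł3 treat I differently under implication.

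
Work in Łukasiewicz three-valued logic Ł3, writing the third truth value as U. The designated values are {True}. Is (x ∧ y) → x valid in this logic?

Yes

Every assignment of x, y over {True, U, False} gives a value in {True}.
In particular, with x=U, y=U: (x ∧ y) → x = True.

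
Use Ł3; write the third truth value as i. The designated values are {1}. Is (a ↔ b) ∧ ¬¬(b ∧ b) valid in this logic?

No

Countermodel: a=1, b=i gives i, which is not designated.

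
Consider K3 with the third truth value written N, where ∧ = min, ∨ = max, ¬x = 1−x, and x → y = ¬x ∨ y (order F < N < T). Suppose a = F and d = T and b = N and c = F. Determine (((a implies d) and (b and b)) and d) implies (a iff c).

T

a implies d = F implies T = T
b and b = N and N = N
(a implies d) and (b and b) = T and N = N
((a implies d) and (b and b)) and d = N and T = N
a iff c = F iff F = T
(((a implies d) and (b and b)) and d) implies (a iff c) = N implies T = T  [not N or T]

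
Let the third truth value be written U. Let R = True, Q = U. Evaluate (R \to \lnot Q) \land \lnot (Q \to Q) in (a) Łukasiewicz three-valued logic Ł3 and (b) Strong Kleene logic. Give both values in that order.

In Łukasiewicz three-valued logic Ł3: \lnot Q = \lnot U = U
R \to \lnot Q = True \to U = U  [min(1, 1−1+½)]
Q \to Q = U \to U = True
\lnot (Q \to Q) = \lnot True = False
(R \to \lnot Q) \land \lnot (Q \to Q) = U \land False = False
In Strong Kleene logic: \lnot Q = \lnot U = U
R \to \lnot Q = True \to U = U
Q \to Q = U \to U = U
\lnot (Q \to Q) = \lnot U = U
(R \to \lnot Q) \land \lnot (Q \to Q) = U \land U = U
They differ because Łukasiewicz three-valued logic Ł3 and Strong Kleene logic treat U differently under implication.

False; U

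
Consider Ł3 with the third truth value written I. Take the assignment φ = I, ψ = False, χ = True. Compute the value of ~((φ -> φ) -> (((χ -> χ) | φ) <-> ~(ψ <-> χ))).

φ -> φ = I -> I = True  [min(1, 1−½+½)]
χ -> χ = True -> True = True
(χ -> χ) | φ = True | I = True
ψ <-> χ = False <-> True = False
~(ψ <-> χ) = ~False = True
((χ -> χ) | φ) <-> ~(ψ <-> χ) = True <-> True = True
(φ -> φ) -> (((χ -> χ) | φ) <-> ~(ψ <-> χ)) = True -> True = True
~((φ -> φ) -> (((χ -> χ) | φ) <-> ~(ψ <-> χ))) = ~True = False

False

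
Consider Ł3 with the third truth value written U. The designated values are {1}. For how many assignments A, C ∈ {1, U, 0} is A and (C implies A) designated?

Designated under: (A=1, C=1); (A=1, C=U); (A=1, C=0).

3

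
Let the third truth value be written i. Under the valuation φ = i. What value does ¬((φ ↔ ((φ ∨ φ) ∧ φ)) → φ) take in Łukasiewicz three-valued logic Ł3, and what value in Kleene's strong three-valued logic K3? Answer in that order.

In Łukasiewicz three-valued logic Ł3: φ ∨ φ = i ∨ i = i
(φ ∨ φ) ∧ φ = i ∧ i = i
φ ↔ ((φ ∨ φ) ∧ φ) = i ↔ i = T  [1 − |½−½|]
(φ ↔ ((φ ∨ φ) ∧ φ)) → φ = T → i = i
¬((φ ↔ ((φ ∨ φ) ∧ φ)) → φ) = ¬i = i
In Kleene's strong three-valued logic K3: φ ∨ φ = i ∨ i = i
(φ ∨ φ) ∧ φ = i ∧ i = i
φ ↔ ((φ ∨ φ) ∧ φ) = i ↔ i = i
(φ ↔ ((φ ∨ φ) ∧ φ)) → φ = i → i = i  [¬i ∨ i]
¬((φ ↔ ((φ ∨ φ) ∧ φ)) → φ) = ¬i = i

i; i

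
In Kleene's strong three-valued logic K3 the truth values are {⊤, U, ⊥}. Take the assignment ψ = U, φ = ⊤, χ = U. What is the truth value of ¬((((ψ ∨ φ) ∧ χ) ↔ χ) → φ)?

ψ ∨ φ = U ∨ ⊤ = ⊤
(ψ ∨ φ) ∧ χ = ⊤ ∧ U = U
((ψ ∨ φ) ∧ χ) ↔ χ = U ↔ U = U
(((ψ ∨ φ) ∧ χ) ↔ χ) → φ = U → ⊤ = ⊤  [¬U ∨ ⊤]
¬((((ψ ∨ φ) ∧ χ) ↔ χ) → φ) = ¬⊤ = ⊥

⊥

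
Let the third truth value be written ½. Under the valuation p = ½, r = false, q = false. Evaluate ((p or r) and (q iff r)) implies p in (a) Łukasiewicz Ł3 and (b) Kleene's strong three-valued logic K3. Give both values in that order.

true; ½

In Łukasiewicz Ł3: p or r = ½ or false = ½
q iff r = false iff false = true
(p or r) and (q iff r) = ½ and true = ½
((p or r) and (q iff r)) implies p = ½ implies ½ = true  [min(1, 1−½+½)]
In Kleene's strong three-valued logic K3: p or r = ½ or false = ½
q iff r = false iff false = true
(p or r) and (q iff r) = ½ and true = ½
((p or r) and (q iff r)) implies p = ½ implies ½ = ½  [not ½ or ½]
They differ because Łukasiewicz Ł3 and Kleene's strong three-valued logic K3 treat ½ differently under implication.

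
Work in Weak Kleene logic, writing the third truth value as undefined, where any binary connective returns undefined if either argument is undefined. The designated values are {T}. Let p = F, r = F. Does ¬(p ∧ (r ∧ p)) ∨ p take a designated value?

Yes

r ∧ p = F ∧ F = F
p ∧ (r ∧ p) = F ∧ F = F
¬(p ∧ (r ∧ p)) = ¬F = T
¬(p ∧ (r ∧ p)) ∨ p = T ∨ F = T
T ∈ {T}.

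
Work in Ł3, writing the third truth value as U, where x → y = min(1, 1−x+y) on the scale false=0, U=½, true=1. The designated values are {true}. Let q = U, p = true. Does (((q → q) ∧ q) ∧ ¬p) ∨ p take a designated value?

q → q = U → U = true  [min(1, 1−½+½)]
(q → q) ∧ q = true ∧ U = U
¬p = ¬true = false
((q → q) ∧ q) ∧ ¬p = U ∧ false = false
(((q → q) ∧ q) ∧ ¬p) ∨ p = false ∨ true = true
true ∈ {true}.

Yes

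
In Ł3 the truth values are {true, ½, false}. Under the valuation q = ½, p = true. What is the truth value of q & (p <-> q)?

p <-> q = true <-> ½ = ½  [1 − |1−½|]
q & (p <-> q) = ½ & ½ = ½

½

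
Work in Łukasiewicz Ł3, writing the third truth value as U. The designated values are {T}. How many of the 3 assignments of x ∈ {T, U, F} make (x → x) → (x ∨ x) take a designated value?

1

x=T: T ✓
x=U: U ·
x=F: F ·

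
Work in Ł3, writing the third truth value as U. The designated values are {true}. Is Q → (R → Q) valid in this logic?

Yes

Every assignment of Q, R over {true, U, false} gives a value in {true}.
In particular, with Q=U, R=U: Q → (R → Q) = true.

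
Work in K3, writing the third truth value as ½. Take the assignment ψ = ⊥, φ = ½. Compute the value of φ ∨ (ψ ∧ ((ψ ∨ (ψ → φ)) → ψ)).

½

ψ → φ = ⊥ → ½ = ⊤  [¬⊥ ∨ ½]
ψ ∨ (ψ → φ) = ⊥ ∨ ⊤ = ⊤
(ψ ∨ (ψ → φ)) → ψ = ⊤ → ⊥ = ⊥
ψ ∧ ((ψ ∨ (ψ → φ)) → ψ) = ⊥ ∧ ⊥ = ⊥
φ ∨ (ψ ∧ ((ψ ∨ (ψ → φ)) → ψ)) = ½ ∨ ⊥ = ½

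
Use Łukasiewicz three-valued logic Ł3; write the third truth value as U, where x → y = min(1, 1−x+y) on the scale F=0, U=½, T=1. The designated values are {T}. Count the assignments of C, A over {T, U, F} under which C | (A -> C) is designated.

6

Of the 9 assignments, 6 give a value in {T}.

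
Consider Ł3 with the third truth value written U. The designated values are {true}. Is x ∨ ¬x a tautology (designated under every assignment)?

Countermodel: x=U gives U, which is not designated.

No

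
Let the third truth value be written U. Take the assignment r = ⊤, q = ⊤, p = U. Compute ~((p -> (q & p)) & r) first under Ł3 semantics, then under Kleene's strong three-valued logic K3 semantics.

⊥; U

In Ł3: q & p = ⊤ & U = U
p -> (q & p) = U -> U = ⊤  [min(1, 1−½+½)]
(p -> (q & p)) & r = ⊤ & ⊤ = ⊤
~((p -> (q & p)) & r) = ~⊤ = ⊥
In Kleene's strong three-valued logic K3: q & p = ⊤ & U = U
p -> (q & p) = U -> U = U  [~U | U]
(p -> (q & p)) & r = U & ⊤ = U
~((p -> (q & p)) & r) = ~U = U
They differ because Ł3 and Kleene's strong three-valued logic K3 treat U differently under implication.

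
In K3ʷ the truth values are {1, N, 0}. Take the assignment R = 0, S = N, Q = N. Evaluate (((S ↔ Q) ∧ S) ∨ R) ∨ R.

S ↔ Q = N ↔ N = N
(S ↔ Q) ∧ S = N ∧ N = N
((S ↔ Q) ∧ S) ∨ R = N ∨ 0 = N
(((S ↔ Q) ∧ S) ∨ R) ∨ R = N ∨ 0 = N

N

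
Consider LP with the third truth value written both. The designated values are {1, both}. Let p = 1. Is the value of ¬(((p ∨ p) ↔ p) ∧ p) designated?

p ∨ p = 1 ∨ 1 = 1
(p ∨ p) ↔ p = 1 ↔ 1 = 1
((p ∨ p) ↔ p) ∧ p = 1 ∧ 1 = 1
¬(((p ∨ p) ↔ p) ∧ p) = ¬1 = 0
0 ∉ {1, both}.

No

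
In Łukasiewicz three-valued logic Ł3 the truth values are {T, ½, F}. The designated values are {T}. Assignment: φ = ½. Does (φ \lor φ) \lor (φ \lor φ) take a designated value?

No

φ \lor φ = ½ \lor ½ = ½
φ \lor φ = ½ \lor ½ = ½
(φ \lor φ) \lor (φ \lor φ) = ½ \lor ½ = ½
½ ∉ {T}.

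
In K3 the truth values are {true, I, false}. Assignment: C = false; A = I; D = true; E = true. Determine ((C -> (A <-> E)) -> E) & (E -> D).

true

A <-> E = I <-> true = I
C -> (A <-> E) = false -> I = true
(C -> (A <-> E)) -> E = true -> true = true
E -> D = true -> true = true
((C -> (A <-> E)) -> E) & (E -> D) = true & true = true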